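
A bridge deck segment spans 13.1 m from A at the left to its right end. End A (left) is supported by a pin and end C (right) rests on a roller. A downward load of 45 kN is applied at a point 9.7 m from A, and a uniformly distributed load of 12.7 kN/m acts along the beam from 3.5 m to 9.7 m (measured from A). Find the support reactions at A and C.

A_x = 0, A_y = 50.75 kN, C_y = 72.99 kN

Resultant of the distributed load: 12.7 × 6.2 = 78.74 kN at 6.6 m from A.
Moments about A: C_y·13.1 − 45·9.7 − (12.7·6.2)·6.6 = 0 → C_y = 956.184/13.1 = 72.9911 ≈ 72.99 kN.
ΣF_y = 0: A_y + 72.9911 − 45 − 12.7·6.2 = 0 → A_y = 50.75 kN.
ΣF_x = 0: no horizontal applied forces, so A_x = 0.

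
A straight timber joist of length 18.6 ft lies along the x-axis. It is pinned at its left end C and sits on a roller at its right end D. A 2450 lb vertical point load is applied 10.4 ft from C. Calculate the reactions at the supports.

Taking moments about C: D_y·18.6 − 2450·10.4 = 0 → D_y = 25480/18.6 = 1369.89 ≈ 1370 lb.
ΣF_y = 0: C_y + 1369.89 − 2450 = 0 → C_y = 1080 lb.
ΣF_x = 0: no horizontal applied forces, so C_x = 0.

C_x = 0, C_y = 1080 lb, D_y = 1370 lb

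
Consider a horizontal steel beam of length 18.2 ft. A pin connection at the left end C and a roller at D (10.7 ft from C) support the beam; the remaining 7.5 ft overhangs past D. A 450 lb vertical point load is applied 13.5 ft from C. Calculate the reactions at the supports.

Taking moments about C: D_y·10.7 − 450·13.5 = 0 → D_y = 6075/10.7 = 567.757 ≈ 567.8 lb.
ΣF_y = 0: C_y + 567.757 − 450 = 0 → C_y = -117.8 lb.
ΣF_x = 0: no horizontal applied forces, so C_x = 0.

C_x = 0, C_y = -117.8 lb, D_y = 567.8 lb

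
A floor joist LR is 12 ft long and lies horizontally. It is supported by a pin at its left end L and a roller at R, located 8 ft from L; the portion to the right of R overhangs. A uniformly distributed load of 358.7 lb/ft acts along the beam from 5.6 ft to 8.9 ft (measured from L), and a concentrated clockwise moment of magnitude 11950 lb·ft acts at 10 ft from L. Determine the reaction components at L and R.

Resultant of the distributed load: 358.7 × 3.3 = 1183.71 lb at 7.25 ft from L.
Taking moments about L: R_y·8 − (358.7·3.3)·7.25 − 11950 = 0 → R_y = 20531.8975/8 = 2566.49 ≈ 2566 lb.
ΣF_y = 0: L_y + 2566.49 − 358.7·3.3 = 0 → L_y = -1383 lb.
ΣF_x = 0: no horizontal applied forces, so L_x = 0.

L_x = 0, L_y = -1383 lb, R_y = 2566 lb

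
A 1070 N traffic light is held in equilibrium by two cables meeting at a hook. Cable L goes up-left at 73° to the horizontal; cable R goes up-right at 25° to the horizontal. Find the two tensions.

ΣF_x = 0: −T_L·cos73° + T_R·cos25° = 0 → T_R = 0.322596·T_L.
ΣF_y = 0: T_L·sin73° + T_R·sin25° = 1070.
Substitute: T_L·(0.956305 + 0.322596·0.422618) = 1070 → T_L = 979.28 ≈ 979.3 N.
Then T_R = 0.322596 × 979.28 = 315.9 N.

T_L = 979.3 N, T_R = 315.9 N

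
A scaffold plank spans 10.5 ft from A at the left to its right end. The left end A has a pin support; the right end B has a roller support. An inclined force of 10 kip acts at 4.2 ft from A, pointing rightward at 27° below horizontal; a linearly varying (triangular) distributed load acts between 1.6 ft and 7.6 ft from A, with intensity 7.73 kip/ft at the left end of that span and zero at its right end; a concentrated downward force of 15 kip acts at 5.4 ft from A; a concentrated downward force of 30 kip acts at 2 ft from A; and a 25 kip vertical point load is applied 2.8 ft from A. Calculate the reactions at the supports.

A_x = -8.910 kip, A_y = 67.87 kip, B_y = 29.86 kip

Resultant of the triangular load: ½ × 7.73 × 6 = 23.19 kip, acting at 3.6 ft from A (one-third of the span from the peak).
ΣM about A: B_y·10.5 − 10·sin27°·4.2 − (½·7.73·6)·3.6 − 15·5.4 − 30·2 − 25·2.8 = 0 → B_y = 313.552/10.5 = 29.8621 ≈ 29.86 kip.
ΣF_y = 0: A_y + 29.8621 − 10·sin27° − ½·7.73·6 − 15 − 30 − 25 = 0 → A_y = 67.87 kip.
ΣF_x = 0: A_x + 10·cos27° = 0 → A_x = -8.910 kip.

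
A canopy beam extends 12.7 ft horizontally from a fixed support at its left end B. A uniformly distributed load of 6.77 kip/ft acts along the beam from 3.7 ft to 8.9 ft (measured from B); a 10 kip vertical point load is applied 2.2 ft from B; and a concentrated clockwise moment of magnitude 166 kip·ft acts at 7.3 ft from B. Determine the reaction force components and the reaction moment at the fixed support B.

B_x = 0, B_y = 45.20 kip, M_B = 409.8 kip·ft

Resultant of the distributed load: 6.77 × 5.2 = 35.204 kip at 6.3 ft from B.
ΣF_x = 0: B_x = 0.
ΣF_y = 0: B_y − 6.77·5.2 − 10 = 0 → B_y = 45.20 kip.
ΣM about B: M_B − (6.77·5.2)·6.3 − 10·2.2 − 166 = 0 → M_B = 409.8 kip·ft.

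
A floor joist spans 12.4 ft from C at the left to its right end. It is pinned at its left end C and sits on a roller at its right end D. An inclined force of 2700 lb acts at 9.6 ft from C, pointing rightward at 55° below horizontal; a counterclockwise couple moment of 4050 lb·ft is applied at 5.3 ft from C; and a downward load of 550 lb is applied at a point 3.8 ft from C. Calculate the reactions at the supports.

ΣM about C: D_y·12.4 − 2700·sin55°·9.6 + 4050 − 550·3.8 = 0 → D_y = 19272.4/12.4 = 1554.23 ≈ 1554 lb.
ΣF_y = 0: C_y + 1554.23 − 2700·sin55° − 550 = 0 → C_y = 1207 lb.
ΣF_x = 0: C_x + 2700·cos55° = 0 → C_x = -1549 lb.

C_x = -1549 lb, C_y = 1207 lb, D_y = 1554 lb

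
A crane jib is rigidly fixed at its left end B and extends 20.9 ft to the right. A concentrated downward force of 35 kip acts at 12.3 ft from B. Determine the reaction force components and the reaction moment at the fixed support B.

B_x = 0, B_y = 35.00 kip, M_B = 430.5 kip·ft

ΣF_x = 0: B_x = 0.
ΣF_y = 0: B_y − 35 = 0 → B_y = 35.00 kip.
ΣM about B: M_B − 35·12.3 = 0 → M_B = 430.5 kip·ft.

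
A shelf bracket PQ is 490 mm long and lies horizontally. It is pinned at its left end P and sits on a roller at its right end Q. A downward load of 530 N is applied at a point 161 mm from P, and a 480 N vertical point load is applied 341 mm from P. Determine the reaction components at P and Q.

P_x = 0, P_y = 501.8 N, Q_y = 508.2 N

Moments about P: Q_y·490 − 530·161 − 480·341 = 0 → Q_y = 249010/490 = 508.184 ≈ 508.2 N.
ΣF_y = 0: P_y + 508.184 − 530 − 480 = 0 → P_y = 501.8 N.
ΣF_x = 0: no horizontal applied forces, so P_x = 0.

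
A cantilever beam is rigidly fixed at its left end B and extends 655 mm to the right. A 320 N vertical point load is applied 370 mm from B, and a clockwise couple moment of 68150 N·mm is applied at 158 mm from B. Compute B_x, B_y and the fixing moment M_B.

ΣF_x = 0: B_x = 0.
ΣF_y = 0: B_y − 320 = 0 → B_y = 320.0 N.
ΣM about B: M_B − 320·370 − 68150 = 0 → M_B = 186600 N·mm.

B_x = 0, B_y = 320.0 N, M_B = 186600 N·mm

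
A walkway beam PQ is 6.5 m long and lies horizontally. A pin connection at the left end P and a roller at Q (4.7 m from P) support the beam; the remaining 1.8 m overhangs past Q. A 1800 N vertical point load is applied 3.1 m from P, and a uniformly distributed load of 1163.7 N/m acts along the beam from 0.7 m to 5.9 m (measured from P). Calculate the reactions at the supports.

P_x = 0, P_y = 2415 N, Q_y = 5436 N

Resultant of the distributed load: 1163.7 × 5.2 = 6051.24 N at 3.3 m from P.
Taking moments about P: Q_y·4.7 − 1800·3.1 − (1163.7·5.2)·3.3 = 0 → Q_y = 25549.092/4.7 = 5435.98 ≈ 5436 N.
ΣF_y = 0: P_y + 5435.98 − 1800 − 1163.7·5.2 = 0 → P_y = 2415 N.
ΣF_x = 0: no horizontal applied forces, so P_x = 0.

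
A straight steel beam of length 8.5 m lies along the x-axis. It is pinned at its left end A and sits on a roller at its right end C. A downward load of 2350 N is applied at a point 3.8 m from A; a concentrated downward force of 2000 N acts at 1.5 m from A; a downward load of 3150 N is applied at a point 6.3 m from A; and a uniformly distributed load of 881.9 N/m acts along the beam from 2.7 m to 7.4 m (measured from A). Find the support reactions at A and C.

A_x = 0, A_y = 5444 N, C_y = 6201 N

Resultant of the distributed load: 881.9 × 4.7 = 4144.93 N at 5.05 m from A.
Moments about A: C_y·8.5 − 2350·3.8 − 2000·1.5 − 3150·6.3 − (881.9·4.7)·5.05 = 0 → C_y = 52706.8965/8.5 = 6200.81 ≈ 6201 N.
ΣF_y = 0: A_y + 6200.81 − 2350 − 2000 − 3150 − 881.9·4.7 = 0 → A_y = 5444 N.
ΣF_x = 0: no horizontal applied forces, so A_x = 0.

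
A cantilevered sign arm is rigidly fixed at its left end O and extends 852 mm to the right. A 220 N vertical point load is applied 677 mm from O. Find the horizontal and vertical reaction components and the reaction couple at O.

ΣF_x = 0: O_x = 0.
ΣF_y = 0: O_y − 220 = 0 → O_y = 220.0 N.
ΣM about O: M_O − 220·677 = 0 → M_O = 148900 N·mm.

O_x = 0, O_y = 220.0 N, M_O = 148900 N·mm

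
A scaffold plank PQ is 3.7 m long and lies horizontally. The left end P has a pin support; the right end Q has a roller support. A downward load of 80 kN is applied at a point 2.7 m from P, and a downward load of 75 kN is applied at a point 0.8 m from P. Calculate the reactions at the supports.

Moments about P: Q_y·3.7 − 80·2.7 − 75·0.8 = 0 → Q_y = 276/3.7 = 74.5946 ≈ 74.59 kN.
ΣF_y = 0: P_y + 74.5946 − 80 − 75 = 0 → P_y = 80.41 kN.
ΣF_x = 0: no horizontal applied forces, so P_x = 0.

P_x = 0, P_y = 80.41 kN, Q_y = 74.59 kN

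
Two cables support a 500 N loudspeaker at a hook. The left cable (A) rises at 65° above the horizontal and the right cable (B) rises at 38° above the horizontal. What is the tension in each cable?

T_A = 404.4 N, T_B = 216.9 N

ΣF_x = 0: −T_A·cos65° + T_B·cos38° = 0 → T_B = 0.53631·T_A.
ΣF_y = 0: T_A·sin65° + T_B·sin38° = 500.
Substitute: T_A·(0.906308 + 0.53631·0.615661) = 500 → T_A = 404.369 ≈ 404.4 N.
Then T_B = 0.53631 × 404.369 = 216.9 N.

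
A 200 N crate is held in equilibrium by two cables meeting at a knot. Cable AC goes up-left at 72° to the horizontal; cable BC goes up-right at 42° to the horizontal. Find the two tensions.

T_AC = 162.7 N, T_BC = 67.65 N

ΣF_x = 0: −T_AC·cos72° + T_BC·cos42° = 0 → T_BC = 0.415823·T_AC.
ΣF_y = 0: T_AC·sin72° + T_BC·sin42° = 200.
Substitute: T_AC·(0.951057 + 0.415823·0.669131) = 200 → T_AC = 162.695 ≈ 162.7 N.
Then T_BC = 0.415823 × 162.695 = 67.65 N.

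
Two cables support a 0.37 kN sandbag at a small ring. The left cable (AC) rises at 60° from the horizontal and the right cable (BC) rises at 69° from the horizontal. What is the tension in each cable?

T_AC = 0.1706 kN, T_BC = 0.2381 kN

ΣF_x = 0: −T_AC·cos60° + T_BC·cos69° = 0 → T_BC = 1.39521·T_AC.
ΣF_y = 0: T_AC·sin60° + T_BC·sin69° = 0.37.
Substitute: T_AC·(0.866025 + 1.39521·0.93358) = 0.37 → T_AC = 0.17062 ≈ 0.1706 kN.
Then T_BC = 1.39521 × 0.17062 = 0.2381 kN.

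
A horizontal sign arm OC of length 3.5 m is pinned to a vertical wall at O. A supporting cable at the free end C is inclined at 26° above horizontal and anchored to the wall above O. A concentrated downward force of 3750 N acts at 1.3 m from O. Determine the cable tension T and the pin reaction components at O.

ΣM about O: T·sin26°·3.5 − 3750·1.3 = 0 → T = 4875/(3.5·0.438371) = 3177.35 ≈ 3177 N.
ΣF_x = 0: O_x − T·cos26° = 0 → O_x = 3177.35 × 0.898794 = 2856 N.
ΣF_y = 0: O_y + T·sin26° − 3750 = 0 → O_y = 3750 − 3177.35 × 0.438371 = 2357 N.

T = 3177 N, O_x = 2856 N, O_y = 2357 N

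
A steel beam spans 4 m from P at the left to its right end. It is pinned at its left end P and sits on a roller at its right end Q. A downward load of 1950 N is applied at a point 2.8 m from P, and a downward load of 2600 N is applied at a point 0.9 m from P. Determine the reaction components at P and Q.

Taking moments about P: Q_y·4 − 1950·2.8 − 2600·0.9 = 0 → Q_y = 7800/4 = 1950 N.
ΣF_y = 0: P_y + 1950 − 1950 − 2600 = 0 → P_y = 2600 N.
ΣF_x = 0: no horizontal applied forces, so P_x = 0.

P_x = 0, P_y = 2600 N, Q_y = 1950 N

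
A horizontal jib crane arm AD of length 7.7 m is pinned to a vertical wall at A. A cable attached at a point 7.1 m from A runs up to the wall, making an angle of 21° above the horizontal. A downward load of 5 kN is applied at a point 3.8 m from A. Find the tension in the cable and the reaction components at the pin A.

ΣM about A: T·sin21°·7.1 − 5·3.8 = 0 → T = 19/(7.1·0.358368) = 7.46734 ≈ 7.467 kN.
ΣF_x = 0: A_x − T·cos21° = 0 → A_x = 7.46734 × 0.93358 = 6.971 kN.
ΣF_y = 0: A_y + T·sin21° − 5 = 0 → A_y = 5 − 7.46734 × 0.358368 = 2.324 kN.

T = 7.467 kN, A_x = 6.971 kN, A_y = 2.324 kN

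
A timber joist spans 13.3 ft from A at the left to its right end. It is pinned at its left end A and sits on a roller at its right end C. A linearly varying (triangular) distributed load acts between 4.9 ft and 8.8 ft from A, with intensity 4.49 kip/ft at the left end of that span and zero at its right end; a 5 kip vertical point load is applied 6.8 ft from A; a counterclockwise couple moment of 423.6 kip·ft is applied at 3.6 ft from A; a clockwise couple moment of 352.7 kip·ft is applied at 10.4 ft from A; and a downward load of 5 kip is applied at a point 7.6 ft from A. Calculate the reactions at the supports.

Resultant of the triangular load: ½ × 4.49 × 3.9 = 8.7555 kip, acting at 6.2 ft from A (one-third of the span from the peak).
Moments about A: C_y·13.3 − (½·4.49·3.9)·6.2 − 5·6.8 + 423.6 − 352.7 − 5·7.6 = 0 → C_y = 55.3841/13.3 = 4.16422 ≈ 4.164 kip.
ΣF_y = 0: A_y + 4.16422 − ½·4.49·3.9 − 5 − 5 = 0 → A_y = 14.59 kip.
ΣF_x = 0: no horizontal applied forces, so A_x = 0.

A_x = 0, A_y = 14.59 kip, C_y = 4.164 kip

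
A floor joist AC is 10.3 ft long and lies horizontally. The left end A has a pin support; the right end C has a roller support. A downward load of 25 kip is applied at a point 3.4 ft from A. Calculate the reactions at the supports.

Moments about A: C_y·10.3 − 25·3.4 = 0 → C_y = 85/10.3 = 8.25243 ≈ 8.252 kip.
ΣF_y = 0: A_y + 8.25243 − 25 = 0 → A_y = 16.75 kip.
ΣF_x = 0: no horizontal applied forces, so A_x = 0.

A_x = 0, A_y = 16.75 kip, C_y = 8.252 kip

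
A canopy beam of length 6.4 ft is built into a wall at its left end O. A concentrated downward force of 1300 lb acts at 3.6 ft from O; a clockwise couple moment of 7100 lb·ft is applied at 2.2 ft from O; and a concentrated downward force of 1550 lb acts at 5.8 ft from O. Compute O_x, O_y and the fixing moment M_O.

ΣF_x = 0: O_x = 0.
ΣF_y = 0: O_y − 1300 − 1550 = 0 → O_y = 2850 lb.
ΣM about O: M_O − 1300·3.6 − 7100 − 1550·5.8 = 0 → M_O = 20770 lb·ft.

O_x = 0, O_y = 2850 lb, M_O = 20770 lb·ft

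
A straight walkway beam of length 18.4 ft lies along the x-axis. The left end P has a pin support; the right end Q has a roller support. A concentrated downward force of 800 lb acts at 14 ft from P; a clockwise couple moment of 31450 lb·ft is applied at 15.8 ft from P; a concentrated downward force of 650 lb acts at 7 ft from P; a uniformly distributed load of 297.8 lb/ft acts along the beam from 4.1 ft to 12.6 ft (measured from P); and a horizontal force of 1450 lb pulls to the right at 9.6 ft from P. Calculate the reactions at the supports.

Resultant of the distributed load: 297.8 × 8.5 = 2531.3 lb at 8.35 ft from P.
Moments about P: Q_y·18.4 − 800·14 − 31450 − 650·7 − (297.8·8.5)·8.35 = 0 → Q_y = 68336.355/18.4 = 3713.93 ≈ 3714 lb.
ΣF_y = 0: P_y + 3713.93 − 800 − 650 − 297.8·8.5 = 0 → P_y = 267.4 lb.
ΣF_x = 0: P_x + 1450 = 0 → P_x = -1450 lb.

P_x = -1450 lb, P_y = 267.4 lb, Q_y = 3714 lb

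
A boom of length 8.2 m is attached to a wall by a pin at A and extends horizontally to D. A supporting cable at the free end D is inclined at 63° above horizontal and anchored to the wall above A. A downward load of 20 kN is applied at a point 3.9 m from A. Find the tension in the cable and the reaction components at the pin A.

ΣM about A: T·sin63°·8.2 − 20·3.9 = 0 → T = 78/(8.2·0.891007) = 10.6758 ≈ 10.68 kN.
ΣF_x = 0: A_x − T·cos63° = 0 → A_x = 10.6758 × 0.45399 = 4.847 kN.
ΣF_y = 0: A_y + T·sin63° − 20 = 0 → A_y = 20 − 10.6758 × 0.891007 = 10.49 kN.

T = 10.68 kN, A_x = 4.847 kN, A_y = 10.49 kN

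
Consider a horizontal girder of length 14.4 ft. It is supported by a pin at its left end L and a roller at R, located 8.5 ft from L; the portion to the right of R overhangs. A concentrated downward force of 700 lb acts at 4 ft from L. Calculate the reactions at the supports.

L_x = 0, L_y = 370.6 lb, R_y = 329.4 lb

Moments about L: R_y·8.5 − 700·4 = 0 → R_y = 2800/8.5 = 329.412 ≈ 329.4 lb.
ΣF_y = 0: L_y + 329.412 − 700 = 0 → L_y = 370.6 lb.
ΣF_x = 0: no horizontal applied forces, so L_x = 0.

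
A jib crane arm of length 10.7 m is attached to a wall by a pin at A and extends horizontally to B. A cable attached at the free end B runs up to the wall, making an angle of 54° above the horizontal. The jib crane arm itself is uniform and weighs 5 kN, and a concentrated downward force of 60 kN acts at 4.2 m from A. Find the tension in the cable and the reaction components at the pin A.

T = 32.20 kN, A_x = 18.93 kN, A_y = 38.95 kN

ΣM about A: T·sin54°·10.7 − 5·5.35 − 60·4.2 = 0 → T = 278.75/(10.7·0.809017) = 32.2013 ≈ 32.20 kN.
ΣF_x = 0: A_x − T·cos54° = 0 → A_x = 32.2013 × 0.587785 = 18.93 kN.
ΣF_y = 0: A_y + T·sin54° − 5 − 60 = 0 → A_y = 65 − 32.2013 × 0.809017 = 38.95 kN.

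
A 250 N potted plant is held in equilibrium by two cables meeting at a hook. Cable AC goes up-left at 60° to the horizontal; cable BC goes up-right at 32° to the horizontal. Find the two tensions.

ΣF_x = 0: −T_AC·cos60° + T_BC·cos32° = 0 → T_BC = 0.589589·T_AC.
ΣF_y = 0: T_AC·sin60° + T_BC·sin32° = 250.
Substitute: T_AC·(0.866025 + 0.589589·0.529919) = 250 → T_AC = 212.141 ≈ 212.1 N.
Then T_BC = 0.589589 × 212.141 = 125.1 N.

T_AC = 212.1 N, T_BC = 125.1 N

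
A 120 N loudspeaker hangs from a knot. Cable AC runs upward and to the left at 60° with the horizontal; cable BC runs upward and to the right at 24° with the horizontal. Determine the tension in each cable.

T_AC = 110.2 N, T_BC = 60.33 N

ΣF_x = 0: −T_AC·cos60° + T_BC·cos24° = 0 → T_BC = 0.547318·T_AC.
ΣF_y = 0: T_AC·sin60° + T_BC·sin24° = 120.
Substitute: T_AC·(0.866025 + 0.547318·0.406737) = 120 → T_AC = 110.229 ≈ 110.2 N.
Then T_BC = 0.547318 × 110.229 = 60.33 N.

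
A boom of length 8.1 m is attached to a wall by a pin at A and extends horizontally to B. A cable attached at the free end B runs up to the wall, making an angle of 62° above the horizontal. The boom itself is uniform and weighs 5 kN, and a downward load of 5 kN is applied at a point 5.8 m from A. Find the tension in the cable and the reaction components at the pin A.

ΣM about A: T·sin62°·8.1 − 5·4.05 − 5·5.8 = 0 → T = 49.25/(8.1·0.882948) = 6.8863 ≈ 6.886 kN.
ΣF_x = 0: A_x − T·cos62° = 0 → A_x = 6.8863 × 0.469472 = 3.233 kN.
ΣF_y = 0: A_y + T·sin62° − 5 − 5 = 0 → A_y = 10 − 6.8863 × 0.882948 = 3.920 kN.

T = 6.886 kN, A_x = 3.233 kN, A_y = 3.920 kN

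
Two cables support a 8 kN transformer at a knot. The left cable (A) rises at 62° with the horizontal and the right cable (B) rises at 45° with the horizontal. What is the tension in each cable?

ΣF_x = 0: −T_A·cos62° + T_B·cos45° = 0 → T_B = 0.663933·T_A.
ΣF_y = 0: T_A·sin62° + T_B·sin45° = 8.
Substitute: T_A·(0.882948 + 0.663933·0.707107) = 8 → T_A = 5.91532 ≈ 5.915 kN.
Then T_B = 0.663933 × 5.91532 = 3.927 kN.

T_A = 5.915 kN, T_B = 3.927 kN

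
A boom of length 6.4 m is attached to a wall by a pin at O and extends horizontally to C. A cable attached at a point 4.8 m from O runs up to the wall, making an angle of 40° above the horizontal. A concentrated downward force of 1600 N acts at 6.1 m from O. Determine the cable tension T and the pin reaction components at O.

ΣM about O: T·sin40°·4.8 − 1600·6.1 = 0 → T = 9760/(4.8·0.642788) = 3163.3 ≈ 3163 N.
ΣF_x = 0: O_x − T·cos40° = 0 → O_x = 3163.3 × 0.766044 = 2423 N.
ΣF_y = 0: O_y + T·sin40° − 1600 = 0 → O_y = 1600 − 3163.3 × 0.642788 = -433.3 N.

T = 3163 N, O_x = 2423 N, O_y = -433.3 N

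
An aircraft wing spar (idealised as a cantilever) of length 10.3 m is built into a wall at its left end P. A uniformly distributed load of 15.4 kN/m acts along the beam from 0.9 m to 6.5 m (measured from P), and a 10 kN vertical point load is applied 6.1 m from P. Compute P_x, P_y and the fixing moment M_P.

Resultant of the distributed load: 15.4 × 5.6 = 86.24 kN at 3.7 m from P.
ΣF_x = 0: P_x = 0.
ΣF_y = 0: P_y − 15.4·5.6 − 10 = 0 → P_y = 96.24 kN.
ΣM about P: M_P − (15.4·5.6)·3.7 − 10·6.1 = 0 → M_P = 380.1 kN·m.

P_x = 0, P_y = 96.24 kN, M_P = 380.1 kN·m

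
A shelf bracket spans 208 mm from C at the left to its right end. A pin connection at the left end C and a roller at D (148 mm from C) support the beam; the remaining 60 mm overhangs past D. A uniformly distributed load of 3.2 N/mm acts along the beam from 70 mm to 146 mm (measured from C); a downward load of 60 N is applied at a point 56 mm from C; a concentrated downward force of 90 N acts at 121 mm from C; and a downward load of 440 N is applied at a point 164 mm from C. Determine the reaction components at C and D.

C_x = 0, C_y = 71.88 N, D_y = 761.3 N

Resultant of the distributed load: 3.2 × 76 = 243.2 N at 108 mm from C.
Taking moments about C: D_y·148 − (3.2·76)·108 − 60·56 − 90·121 − 440·164 = 0 → D_y = 112675.6/148 = 761.322 ≈ 761.3 N.
ΣF_y = 0: C_y + 761.322 − 3.2·76 − 60 − 90 − 440 = 0 → C_y = 71.88 N.
ΣF_x = 0: no horizontal applied forces, so C_x = 0.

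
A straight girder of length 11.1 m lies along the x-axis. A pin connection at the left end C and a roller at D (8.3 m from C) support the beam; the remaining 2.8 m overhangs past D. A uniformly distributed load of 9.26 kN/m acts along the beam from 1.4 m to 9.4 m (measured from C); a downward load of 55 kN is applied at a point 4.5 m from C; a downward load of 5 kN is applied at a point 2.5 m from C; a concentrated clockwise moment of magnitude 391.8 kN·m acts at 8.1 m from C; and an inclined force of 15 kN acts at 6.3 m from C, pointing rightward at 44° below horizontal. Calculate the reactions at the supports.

C_x = -10.79 kN, C_y = 9.864 kN, D_y = 134.6 kN

Resultant of the distributed load: 9.26 × 8 = 74.08 kN at 5.4 m from C.
Taking moments about C: D_y·8.3 − (9.26·8)·5.4 − 55·4.5 − 5·2.5 − 391.8 − 15·sin44°·6.3 = 0 → D_y = 1117.48/8.3 = 134.636 ≈ 134.6 kN.
ΣF_y = 0: C_y + 134.636 − 9.26·8 − 55 − 5 − 15·sin44° = 0 → C_y = 9.864 kN.
ΣF_x = 0: C_x + 15·cos44° = 0 → C_x = -10.79 kN.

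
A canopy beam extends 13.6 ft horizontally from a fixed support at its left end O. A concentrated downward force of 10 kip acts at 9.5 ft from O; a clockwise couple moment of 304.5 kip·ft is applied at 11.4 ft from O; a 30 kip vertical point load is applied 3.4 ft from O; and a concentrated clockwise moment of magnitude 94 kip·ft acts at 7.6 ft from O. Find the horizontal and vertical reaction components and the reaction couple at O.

O_x = 0, O_y = 40.00 kip, M_O = 595.5 kip·ft

ΣF_x = 0: O_x = 0.
ΣF_y = 0: O_y − 10 − 30 = 0 → O_y = 40.00 kip.
ΣM about O: M_O − 10·9.5 − 304.5 − 30·3.4 − 94 = 0 → M_O = 595.5 kip·ft.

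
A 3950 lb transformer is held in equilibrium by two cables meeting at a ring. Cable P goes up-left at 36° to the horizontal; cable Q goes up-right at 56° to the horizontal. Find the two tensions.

T_P = 2210 lb, T_Q = 3198 lb

ΣF_x = 0: −T_P·cos36° + T_Q·cos56° = 0 → T_Q = 1.44676·T_P.
ΣF_y = 0: T_P·sin36° + T_Q·sin56° = 3950.
Substitute: T_P·(0.587785 + 1.44676·0.829038) = 3950 → T_P = 2210.16 ≈ 2210 lb.
Then T_Q = 1.44676 × 2210.16 = 3198 lb.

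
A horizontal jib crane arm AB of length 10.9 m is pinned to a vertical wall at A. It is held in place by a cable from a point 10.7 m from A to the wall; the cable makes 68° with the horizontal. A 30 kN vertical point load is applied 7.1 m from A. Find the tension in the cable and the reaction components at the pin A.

ΣM about A: T·sin68°·10.7 − 30·7.1 = 0 → T = 213/(10.7·0.927184) = 21.4699 ≈ 21.47 kN.
ΣF_x = 0: A_x − T·cos68° = 0 → A_x = 21.4699 × 0.374607 = 8.043 kN.
ΣF_y = 0: A_y + T·sin68° − 30 = 0 → A_y = 30 − 21.4699 × 0.927184 = 10.09 kN.

T = 21.47 kN, A_x = 8.043 kN, A_y = 10.09 kN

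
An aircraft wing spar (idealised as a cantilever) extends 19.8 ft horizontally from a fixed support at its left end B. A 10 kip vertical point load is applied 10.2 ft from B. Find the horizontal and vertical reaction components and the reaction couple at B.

ΣF_x = 0: B_x = 0.
ΣF_y = 0: B_y − 10 = 0 → B_y = 10.00 kip.
ΣM about B: M_B − 10·10.2 = 0 → M_B = 102.0 kip·ft.

B_x = 0, B_y = 10.00 kip, M_B = 102.0 kip·ft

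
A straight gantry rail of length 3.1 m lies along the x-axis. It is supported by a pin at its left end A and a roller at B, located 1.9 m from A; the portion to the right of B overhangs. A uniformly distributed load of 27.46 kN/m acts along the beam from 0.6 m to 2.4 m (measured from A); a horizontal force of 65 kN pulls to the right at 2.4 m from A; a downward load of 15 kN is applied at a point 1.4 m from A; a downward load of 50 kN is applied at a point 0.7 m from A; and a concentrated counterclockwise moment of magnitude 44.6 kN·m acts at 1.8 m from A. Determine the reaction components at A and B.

A_x = -65.00 kN, A_y = 69.41 kN, B_y = 45.02 kN

Resultant of the distributed load: 27.46 × 1.8 = 49.428 kN at 1.5 m from A.
ΣM about A: B_y·1.9 − (27.46·1.8)·1.5 − 15·1.4 − 50·0.7 + 44.6 = 0 → B_y = 85.542/1.9 = 45.0221 ≈ 45.02 kN.
ΣF_y = 0: A_y + 45.0221 − 27.46·1.8 − 15 − 50 = 0 → A_y = 69.41 kN.
ΣF_x = 0: A_x + 65 = 0 → A_x = -65.00 kN.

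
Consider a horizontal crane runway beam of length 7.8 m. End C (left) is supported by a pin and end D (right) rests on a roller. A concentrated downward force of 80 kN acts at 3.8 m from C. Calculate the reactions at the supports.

C_x = 0, C_y = 41.03 kN, D_y = 38.97 kN

Taking moments about C: D_y·7.8 − 80·3.8 = 0 → D_y = 304/7.8 = 38.9744 ≈ 38.97 kN.
ΣF_y = 0: C_y + 38.9744 − 80 = 0 → C_y = 41.03 kN.
ΣF_x = 0: no horizontal applied forces, so C_x = 0.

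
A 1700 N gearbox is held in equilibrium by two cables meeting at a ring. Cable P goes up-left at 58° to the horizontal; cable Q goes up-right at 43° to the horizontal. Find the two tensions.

ΣF_x = 0: −T_P·cos58° + T_Q·cos43° = 0 → T_Q = 0.724573·T_P.
ΣF_y = 0: T_P·sin58° + T_Q·sin43° = 1700.
Substitute: T_P·(0.848048 + 0.724573·0.681998) = 1700 → T_P = 1266.57 ≈ 1267 N.
Then T_Q = 0.724573 × 1266.57 = 917.7 N.

T_P = 1267 N, T_Q = 917.7 N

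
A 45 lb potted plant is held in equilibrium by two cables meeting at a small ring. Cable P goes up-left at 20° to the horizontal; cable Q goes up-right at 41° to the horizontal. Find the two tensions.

T_P = 38.83 lb, T_Q = 48.35 lb

ΣF_x = 0: −T_P·cos20° + T_Q·cos41° = 0 → T_Q = 1.2451·T_P.
ΣF_y = 0: T_P·sin20° + T_Q·sin41° = 45.
Substitute: T_P·(0.34202 + 1.2451·0.656059) = 45 → T_P = 38.8306 ≈ 38.83 lb.
Then T_Q = 1.2451 × 38.8306 = 48.35 lb.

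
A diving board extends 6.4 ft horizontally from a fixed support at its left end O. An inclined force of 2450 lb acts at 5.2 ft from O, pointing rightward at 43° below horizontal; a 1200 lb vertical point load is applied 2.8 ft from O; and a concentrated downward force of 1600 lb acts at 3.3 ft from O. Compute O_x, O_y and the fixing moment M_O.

O_x = -1792 lb, O_y = 4471 lb, M_O = 17330 lb·ft

ΣF_x = 0: O_x + 2450·cos43° = 0 → O_x = -1792 lb.
ΣF_y = 0: O_y − 2450·sin43° − 1200 − 1600 = 0 → O_y = 4471 lb.
ΣM about O: M_O − 2450·sin43°·5.2 − 1200·2.8 − 1600·3.3 = 0 → M_O = 17330 lb·ft.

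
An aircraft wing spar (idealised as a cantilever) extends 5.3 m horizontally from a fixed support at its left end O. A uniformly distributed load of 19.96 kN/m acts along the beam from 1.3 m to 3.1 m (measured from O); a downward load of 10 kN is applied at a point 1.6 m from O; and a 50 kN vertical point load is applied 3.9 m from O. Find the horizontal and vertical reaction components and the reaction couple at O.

Resultant of the distributed load: 19.96 × 1.8 = 35.928 kN at 2.2 m from O.
ΣF_x = 0: O_x = 0.
ΣF_y = 0: O_y − 19.96·1.8 − 10 − 50 = 0 → O_y = 95.93 kN.
ΣM about O: M_O − (19.96·1.8)·2.2 − 10·1.6 − 50·3.9 = 0 → M_O = 290.0 kN·m.

O_x = 0, O_y = 95.93 kN, M_O = 290.0 kN·m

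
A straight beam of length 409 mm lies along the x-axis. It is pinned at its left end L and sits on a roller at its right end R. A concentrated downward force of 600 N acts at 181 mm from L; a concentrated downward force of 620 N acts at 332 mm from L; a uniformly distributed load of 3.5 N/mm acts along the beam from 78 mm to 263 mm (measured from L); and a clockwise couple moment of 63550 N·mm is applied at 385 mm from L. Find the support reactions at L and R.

L_x = 0, L_y = 673.4 N, R_y = 1194 N

Resultant of the distributed load: 3.5 × 185 = 647.5 N at 170.5 mm from L.
Taking moments about L: R_y·409 − 600·181 − 620·332 − (3.5·185)·170.5 − 63550 = 0 → R_y = 488388.75/409 = 1194.1 ≈ 1194 N.
ΣF_y = 0: L_y + 1194.1 − 600 − 620 − 3.5·185 = 0 → L_y = 673.4 N.
ΣF_x = 0: no horizontal applied forces, so L_x = 0.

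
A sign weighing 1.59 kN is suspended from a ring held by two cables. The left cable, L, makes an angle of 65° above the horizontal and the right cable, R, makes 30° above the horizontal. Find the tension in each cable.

ΣF_x = 0: −T_L·cos65° + T_R·cos30° = 0 → T_R = 0.487998·T_L.
ΣF_y = 0: T_L·sin65° + T_R·sin30° = 1.59.
Substitute: T_L·(0.906308 + 0.487998·0.5) = 1.59 → T_L = 1.38224 ≈ 1.382 kN.
Then T_R = 0.487998 × 1.38224 = 0.6745 kN.

T_L = 1.382 kN, T_R = 0.6745 kN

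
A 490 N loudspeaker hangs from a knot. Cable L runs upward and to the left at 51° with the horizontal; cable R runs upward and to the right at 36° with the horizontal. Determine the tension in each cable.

ΣF_x = 0: −T_L·cos51° + T_R·cos36° = 0 → T_R = 0.777883·T_L.
ΣF_y = 0: T_L·sin51° + T_R·sin36° = 490.
Substitute: T_L·(0.777146 + 0.777883·0.587785) = 490 → T_L = 396.962 ≈ 397.0 N.
Then T_R = 0.777883 × 396.962 = 308.8 N.

T_L = 397.0 N, T_R = 308.8 N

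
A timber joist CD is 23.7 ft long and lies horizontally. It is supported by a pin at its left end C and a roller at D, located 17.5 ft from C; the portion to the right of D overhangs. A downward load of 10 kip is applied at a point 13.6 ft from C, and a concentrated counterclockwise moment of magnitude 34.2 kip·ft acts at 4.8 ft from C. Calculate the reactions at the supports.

ΣM about C: D_y·17.5 − 10·13.6 + 34.2 = 0 → D_y = 101.8/17.5 = 5.81714 ≈ 5.817 kip.
ΣF_y = 0: C_y + 5.81714 − 10 = 0 → C_y = 4.183 kip.
ΣF_x = 0: no horizontal applied forces, so C_x = 0.

C_x = 0, C_y = 4.183 kip, D_y = 5.817 kip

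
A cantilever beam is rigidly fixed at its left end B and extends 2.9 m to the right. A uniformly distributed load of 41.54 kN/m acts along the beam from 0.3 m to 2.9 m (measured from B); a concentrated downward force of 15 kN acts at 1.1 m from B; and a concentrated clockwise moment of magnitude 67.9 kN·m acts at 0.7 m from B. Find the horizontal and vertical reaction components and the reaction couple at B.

Resultant of the distributed load: 41.54 × 2.6 = 108.004 kN at 1.6 m from B.
ΣF_x = 0: B_x = 0.
ΣF_y = 0: B_y − 41.54·2.6 − 15 = 0 → B_y = 123.0 kN.
ΣM about B: M_B − (41.54·2.6)·1.6 − 15·1.1 − 67.9 = 0 → M_B = 257.2 kN·m.

B_x = 0, B_y = 123.0 kN, M_B = 257.2 kN·m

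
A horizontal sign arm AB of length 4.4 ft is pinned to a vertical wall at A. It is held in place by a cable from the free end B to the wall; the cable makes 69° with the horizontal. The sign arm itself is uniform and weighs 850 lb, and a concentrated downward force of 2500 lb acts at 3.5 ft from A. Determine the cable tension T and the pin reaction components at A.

ΣM about A: T·sin69°·4.4 − 850·2.2 − 2500·3.5 = 0 → T = 10620/(4.4·0.93358) = 2585.36 ≈ 2585 lb.
ΣF_x = 0: A_x − T·cos69° = 0 → A_x = 2585.36 × 0.358368 = 926.5 lb.
ΣF_y = 0: A_y + T·sin69° − 850 − 2500 = 0 → A_y = 3350 − 2585.36 × 0.93358 = 936.4 lb.

T = 2585 lb, A_x = 926.5 lb, A_y = 936.4 lb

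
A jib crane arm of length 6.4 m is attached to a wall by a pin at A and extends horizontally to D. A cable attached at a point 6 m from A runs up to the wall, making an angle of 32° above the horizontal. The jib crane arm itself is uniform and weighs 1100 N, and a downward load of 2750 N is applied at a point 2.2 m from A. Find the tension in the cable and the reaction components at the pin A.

T = 3010 N, A_x = 2553 N, A_y = 2255 N

ΣM about A: T·sin32°·6 − 1100·3.2 − 2750·2.2 = 0 → T = 9570/(6·0.529919) = 3009.89 ≈ 3010 N.
ΣF_x = 0: A_x − T·cos32° = 0 → A_x = 3009.89 × 0.848048 = 2553 N.
ΣF_y = 0: A_y + T·sin32° − 1100 − 2750 = 0 → A_y = 3850 − 3009.89 × 0.529919 = 2255 N.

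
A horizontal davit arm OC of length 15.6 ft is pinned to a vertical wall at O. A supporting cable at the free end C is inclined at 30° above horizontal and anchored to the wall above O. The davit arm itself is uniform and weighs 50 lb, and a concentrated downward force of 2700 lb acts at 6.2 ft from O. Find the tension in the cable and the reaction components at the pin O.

T = 2196 lb, O_x = 1902 lb, O_y = 1652 lb

ΣM about O: T·sin30°·15.6 − 50·7.8 − 2700·6.2 = 0 → T = 17130/(15.6·0.5) = 2196.15 ≈ 2196 lb.
ΣF_x = 0: O_x − T·cos30° = 0 → O_x = 2196.15 × 0.866025 = 1902 lb.
ΣF_y = 0: O_y + T·sin30° − 50 − 2700 = 0 → O_y = 2750 − 2196.15 × 0.5 = 1652 lb.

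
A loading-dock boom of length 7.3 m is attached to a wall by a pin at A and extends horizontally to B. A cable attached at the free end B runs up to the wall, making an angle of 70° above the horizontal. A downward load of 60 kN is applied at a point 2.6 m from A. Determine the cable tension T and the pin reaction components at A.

T = 22.74 kN, A_x = 7.778 kN, A_y = 38.63 kN

ΣM about A: T·sin70°·7.3 − 60·2.6 = 0 → T = 156/(7.3·0.939693) = 22.7413 ≈ 22.74 kN.
ΣF_x = 0: A_x − T·cos70° = 0 → A_x = 22.7413 × 0.34202 = 7.778 kN.
ΣF_y = 0: A_y + T·sin70° − 60 = 0 → A_y = 60 − 22.7413 × 0.939693 = 38.63 kN.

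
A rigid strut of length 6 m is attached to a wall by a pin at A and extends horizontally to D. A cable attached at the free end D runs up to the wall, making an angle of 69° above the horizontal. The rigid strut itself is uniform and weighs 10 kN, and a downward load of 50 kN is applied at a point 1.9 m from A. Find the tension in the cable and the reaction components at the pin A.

T = 22.32 kN, A_x = 7.997 kN, A_y = 39.17 kN

ΣM about A: T·sin69°·6 − 10·3 − 50·1.9 = 0 → T = 125/(6·0.93358) = 22.3155 ≈ 22.32 kN.
ΣF_x = 0: A_x − T·cos69° = 0 → A_x = 22.3155 × 0.358368 = 7.997 kN.
ΣF_y = 0: A_y + T·sin69° − 10 − 50 = 0 → A_y = 60 − 22.3155 × 0.93358 = 39.17 kN.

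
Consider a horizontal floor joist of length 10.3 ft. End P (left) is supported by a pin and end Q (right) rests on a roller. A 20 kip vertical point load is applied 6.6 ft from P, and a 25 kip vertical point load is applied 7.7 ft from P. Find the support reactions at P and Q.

P_x = 0, P_y = 13.50 kip, Q_y = 31.50 kip

Moments about P: Q_y·10.3 − 20·6.6 − 25·7.7 = 0 → Q_y = 324.5/10.3 = 31.5049 ≈ 31.50 kip.
ΣF_y = 0: P_y + 31.5049 − 20 − 25 = 0 → P_y = 13.50 kip.
ΣF_x = 0: no horizontal applied forces, so P_x = 0.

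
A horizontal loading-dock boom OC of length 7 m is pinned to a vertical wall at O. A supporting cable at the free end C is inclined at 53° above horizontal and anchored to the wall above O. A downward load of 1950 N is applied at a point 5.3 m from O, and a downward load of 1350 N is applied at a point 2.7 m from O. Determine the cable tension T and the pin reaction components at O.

T = 2501 N, O_x = 1505 N, O_y = 1303 N

ΣM about O: T·sin53°·7 − 1950·5.3 − 1350·2.7 = 0 → T = 13980/(7·0.798636) = 2500.69 ≈ 2501 N.
ΣF_x = 0: O_x − T·cos53° = 0 → O_x = 2500.69 × 0.601815 = 1505 N.
ΣF_y = 0: O_y + T·sin53° − 1950 − 1350 = 0 → O_y = 3300 − 2500.69 × 0.798636 = 1303 N.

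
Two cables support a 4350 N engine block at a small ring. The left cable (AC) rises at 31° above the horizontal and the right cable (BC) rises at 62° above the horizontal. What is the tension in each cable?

T_AC = 2045 N, T_BC = 3734 N

ΣF_x = 0: −T_AC·cos31° + T_BC·cos62° = 0 → T_BC = 1.82581·T_AC.
ΣF_y = 0: T_AC·sin31° + T_BC·sin62° = 4350.
Substitute: T_AC·(0.515038 + 1.82581·0.882948) = 4350 → T_AC = 2045.01 ≈ 2045 N.
Then T_BC = 1.82581 × 2045.01 = 3734 N.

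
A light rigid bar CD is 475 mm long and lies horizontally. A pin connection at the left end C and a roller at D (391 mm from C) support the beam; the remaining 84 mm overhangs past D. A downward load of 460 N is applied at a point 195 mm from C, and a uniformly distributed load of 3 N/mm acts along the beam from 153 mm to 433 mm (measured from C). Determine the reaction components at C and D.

C_x = 0, C_y = 441.1 N, D_y = 858.9 N

Resultant of the distributed load: 3 × 280 = 840 N at 293 mm from C.
ΣM about C: D_y·391 − 460·195 − (3·280)·293 = 0 → D_y = 335820/391 = 858.875 ≈ 858.9 N.
ΣF_y = 0: C_y + 858.875 − 460 − 3·280 = 0 → C_y = 441.1 N.
ΣF_x = 0: no horizontal applied forces, so C_x = 0.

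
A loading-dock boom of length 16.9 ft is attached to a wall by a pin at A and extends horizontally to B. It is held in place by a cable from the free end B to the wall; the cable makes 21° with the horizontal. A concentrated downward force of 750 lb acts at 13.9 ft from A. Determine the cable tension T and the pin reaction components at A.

ΣM about A: T·sin21°·16.9 − 750·13.9 = 0 → T = 10425/(16.9·0.358368) = 1721.31 ≈ 1721 lb.
ΣF_x = 0: A_x − T·cos21° = 0 → A_x = 1721.31 × 0.93358 = 1607 lb.
ΣF_y = 0: A_y + T·sin21° − 750 = 0 → A_y = 750 − 1721.31 × 0.358368 = 133.1 lb.

T = 1721 lb, A_x = 1607 lb, A_y = 133.1 lb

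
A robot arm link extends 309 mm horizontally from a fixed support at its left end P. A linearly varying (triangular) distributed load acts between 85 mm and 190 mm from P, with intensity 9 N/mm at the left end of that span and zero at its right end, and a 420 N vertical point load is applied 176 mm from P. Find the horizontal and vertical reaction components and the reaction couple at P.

Resultant of the triangular load: ½ × 9 × 105 = 472.5 N, acting at 120 mm from P (one-third of the span from the peak).
ΣF_x = 0: P_x = 0.
ΣF_y = 0: P_y − ½·9·105 − 420 = 0 → P_y = 892.5 N.
ΣM about P: M_P − (½·9·105)·120 − 420·176 = 0 → M_P = 130600 N·mm.

P_x = 0, P_y = 892.5 N, M_P = 130600 N·mm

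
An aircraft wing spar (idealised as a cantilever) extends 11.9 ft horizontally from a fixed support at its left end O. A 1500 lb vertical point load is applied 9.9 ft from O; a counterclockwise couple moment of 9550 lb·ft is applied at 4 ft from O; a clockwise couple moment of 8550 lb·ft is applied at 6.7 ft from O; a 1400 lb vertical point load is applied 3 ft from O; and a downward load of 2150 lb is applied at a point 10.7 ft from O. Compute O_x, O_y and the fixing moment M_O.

ΣF_x = 0: O_x = 0.
ΣF_y = 0: O_y − 1500 − 1400 − 2150 = 0 → O_y = 5050 lb.
ΣM about O: M_O − 1500·9.9 + 9550 − 8550 − 1400·3 − 2150·10.7 = 0 → M_O = 41060 lb·ft.

O_x = 0, O_y = 5050 lb, M_O = 41060 lb·ft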